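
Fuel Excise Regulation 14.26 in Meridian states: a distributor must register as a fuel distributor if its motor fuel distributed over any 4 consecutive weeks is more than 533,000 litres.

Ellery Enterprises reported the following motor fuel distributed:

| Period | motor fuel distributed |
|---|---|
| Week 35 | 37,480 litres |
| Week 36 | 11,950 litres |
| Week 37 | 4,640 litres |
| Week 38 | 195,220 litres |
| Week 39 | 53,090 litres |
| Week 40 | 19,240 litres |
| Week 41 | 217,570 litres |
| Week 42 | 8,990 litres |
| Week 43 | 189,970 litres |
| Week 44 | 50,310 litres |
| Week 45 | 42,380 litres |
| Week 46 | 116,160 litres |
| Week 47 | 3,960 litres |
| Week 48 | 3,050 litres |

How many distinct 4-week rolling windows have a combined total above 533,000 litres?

0

Week 35–Week 38: 37,480 litres + 11,950 litres + 4,640 litres + 195,220 litres = 249,290 litres (under)
Week 36–Week 39: 11,950 litres + 4,640 litres + 195,220 litres + 53,090 litres = 264,900 litres (under)
Week 37–Week 40: 4,640 litres + 195,220 litres + 53,090 litres + 19,240 litres = 272,190 litres (under)
Week 38–Week 41: 195,220 litres + 53,090 litres + 19,240 litres + 217,570 litres = 485,120 litres (under)
Week 39–Week 42: 53,090 litres + 19,240 litres + 217,570 litres + 8,990 litres = 298,890 litres (under)
Week 40–Week 43: 19,240 litres + 217,570 litres + 8,990 litres + 189,970 litres = 435,770 litres (under)
Week 41–Week 44: 217,570 litres + 8,990 litres + 189,970 litres + 50,310 litres = 466,840 litres (under)
Week 42–Week 45: 8,990 litres + 189,970 litres + 50,310 litres + 42,380 litres = 291,650 litres (under)
Week 43–Week 46: 189,970 litres + 50,310 litres + 42,380 litres + 116,160 litres = 398,820 litres (under)
Week 44–Week 47: 50,310 litres + 42,380 litres + 116,160 litres + 3,960 litres = 212,810 litres (under)
Week 45–Week 48: 42,380 litres + 116,160 litres + 3,960 litres + 3,050 litres = 165,550 litres (under)
0 windows exceed the threshold.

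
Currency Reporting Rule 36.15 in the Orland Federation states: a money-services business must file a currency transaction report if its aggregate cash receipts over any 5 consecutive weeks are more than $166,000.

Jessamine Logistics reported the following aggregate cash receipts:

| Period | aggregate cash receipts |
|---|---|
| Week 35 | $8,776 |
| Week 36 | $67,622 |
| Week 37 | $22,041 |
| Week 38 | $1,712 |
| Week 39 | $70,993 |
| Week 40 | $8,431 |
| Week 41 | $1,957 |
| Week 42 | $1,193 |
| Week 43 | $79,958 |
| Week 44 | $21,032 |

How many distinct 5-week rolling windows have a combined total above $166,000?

2

Week 35–Week 39: $8,776 + $67,622 + $22,041 + $1,712 + $70,993 = $171,144 (over)
Week 36–Week 40: $67,622 + $22,041 + $1,712 + $70,993 + $8,431 = $170,799 (over)
Week 37–Week 41: $22,041 + $1,712 + $70,993 + $8,431 + $1,957 = $105,134 (under)
Week 38–Week 42: $1,712 + $70,993 + $8,431 + $1,957 + $1,193 = $84,286 (under)
Week 39–Week 43: $70,993 + $8,431 + $1,957 + $1,193 + $79,958 = $162,532 (under)
Week 40–Week 44: $8,431 + $1,957 + $1,193 + $79,958 + $21,032 = $112,571 (under)
2 windows exceed the threshold.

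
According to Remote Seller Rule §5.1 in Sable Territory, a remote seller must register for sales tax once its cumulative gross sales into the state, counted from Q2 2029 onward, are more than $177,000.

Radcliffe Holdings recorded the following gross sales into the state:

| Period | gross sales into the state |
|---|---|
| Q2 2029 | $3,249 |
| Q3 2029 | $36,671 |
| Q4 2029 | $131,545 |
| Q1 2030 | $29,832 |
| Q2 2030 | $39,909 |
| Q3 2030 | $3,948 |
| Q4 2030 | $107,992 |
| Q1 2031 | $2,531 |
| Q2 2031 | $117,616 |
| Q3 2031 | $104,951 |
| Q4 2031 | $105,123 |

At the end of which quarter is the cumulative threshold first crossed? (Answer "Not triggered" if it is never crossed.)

Q1 2030

Through Q2 2029: $3,249
Through Q3 2029: $39,920
Through Q4 2029: $171,465
Through Q1 2030: $201,297 ← exceeds threshold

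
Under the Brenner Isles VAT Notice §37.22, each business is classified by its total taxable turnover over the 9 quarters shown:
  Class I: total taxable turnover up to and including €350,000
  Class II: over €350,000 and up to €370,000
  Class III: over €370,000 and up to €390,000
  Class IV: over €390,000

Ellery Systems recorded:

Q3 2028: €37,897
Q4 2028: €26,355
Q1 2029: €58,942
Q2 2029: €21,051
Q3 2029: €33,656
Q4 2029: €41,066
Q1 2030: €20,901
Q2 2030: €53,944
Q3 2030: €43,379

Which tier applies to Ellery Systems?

Class I

Total taxable turnover: €37,897 + €26,355 + €58,942 + €21,051 + €33,656 + €41,066 + €20,901 + €53,944 + €43,379 = €337,191.
€337,191 ≤ €350,000, so Class I applies.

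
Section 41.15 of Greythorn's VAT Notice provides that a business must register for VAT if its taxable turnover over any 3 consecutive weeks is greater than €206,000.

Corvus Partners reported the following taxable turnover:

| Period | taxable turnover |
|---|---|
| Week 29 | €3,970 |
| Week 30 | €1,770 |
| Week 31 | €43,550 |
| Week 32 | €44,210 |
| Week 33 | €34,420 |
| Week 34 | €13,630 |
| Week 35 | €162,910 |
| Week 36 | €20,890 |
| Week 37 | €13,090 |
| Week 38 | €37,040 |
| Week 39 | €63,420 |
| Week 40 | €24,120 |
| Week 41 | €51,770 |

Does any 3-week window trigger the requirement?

Yes

Week 29–Week 31: €3,970 + €1,770 + €43,550 = €49,290 (under)
Week 30–Week 32: €1,770 + €43,550 + €44,210 = €89,530 (under)
Week 31–Week 33: €43,550 + €44,210 + €34,420 = €122,180 (under)
Week 32–Week 34: €44,210 + €34,420 + €13,630 = €92,260 (under)
Week 33–Week 35: €34,420 + €13,630 + €162,910 = €210,960 (over)
Week 34–Week 36: €13,630 + €162,910 + €20,890 = €197,430 (under)
Week 35–Week 37: €162,910 + €20,890 + €13,090 = €196,890 (under)
Week 36–Week 38: €20,890 + €13,090 + €37,040 = €71,020 (under)
Week 37–Week 39: €13,090 + €37,040 + €63,420 = €113,550 (under)
Week 38–Week 40: €37,040 + €63,420 + €24,120 = €124,580 (under)
Week 39–Week 41: €63,420 + €24,120 + €51,770 = €139,310 (under)
At least one window exceeds €206,000.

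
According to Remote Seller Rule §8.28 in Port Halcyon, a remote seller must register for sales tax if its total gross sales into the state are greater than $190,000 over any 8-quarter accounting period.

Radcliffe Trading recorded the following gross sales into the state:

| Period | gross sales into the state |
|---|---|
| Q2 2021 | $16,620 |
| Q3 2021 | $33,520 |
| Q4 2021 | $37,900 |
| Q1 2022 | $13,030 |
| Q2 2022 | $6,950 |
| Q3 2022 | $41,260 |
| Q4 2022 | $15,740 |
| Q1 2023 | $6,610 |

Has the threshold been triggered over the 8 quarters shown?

No

Total gross sales into the state: $16,620 + $33,520 + $37,900 + $13,030 + $6,950 + $41,260 + $15,740 + $6,610 = $171,630.
$171,630 ≤ $190,000, so the threshold is not exceeded.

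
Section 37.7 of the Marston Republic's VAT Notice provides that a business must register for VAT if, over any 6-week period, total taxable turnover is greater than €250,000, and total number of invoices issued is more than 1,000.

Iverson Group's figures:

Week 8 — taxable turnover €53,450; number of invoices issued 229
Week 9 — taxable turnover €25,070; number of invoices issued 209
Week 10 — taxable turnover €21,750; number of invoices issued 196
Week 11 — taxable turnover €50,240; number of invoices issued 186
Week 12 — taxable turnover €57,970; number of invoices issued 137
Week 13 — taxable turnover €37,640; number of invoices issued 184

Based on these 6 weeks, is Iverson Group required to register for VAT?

No

Total taxable turnover: €53,450 + €25,070 + €21,750 + €50,240 + €57,970 + €37,640 = €246,120 (≤ €250,000).
Total number of invoices issued: 229 + 209 + 196 + 186 + 137 + 184 = 1,141 (> 1,000).
The test is 'and': the rule requires both, and at least one is not exceeded.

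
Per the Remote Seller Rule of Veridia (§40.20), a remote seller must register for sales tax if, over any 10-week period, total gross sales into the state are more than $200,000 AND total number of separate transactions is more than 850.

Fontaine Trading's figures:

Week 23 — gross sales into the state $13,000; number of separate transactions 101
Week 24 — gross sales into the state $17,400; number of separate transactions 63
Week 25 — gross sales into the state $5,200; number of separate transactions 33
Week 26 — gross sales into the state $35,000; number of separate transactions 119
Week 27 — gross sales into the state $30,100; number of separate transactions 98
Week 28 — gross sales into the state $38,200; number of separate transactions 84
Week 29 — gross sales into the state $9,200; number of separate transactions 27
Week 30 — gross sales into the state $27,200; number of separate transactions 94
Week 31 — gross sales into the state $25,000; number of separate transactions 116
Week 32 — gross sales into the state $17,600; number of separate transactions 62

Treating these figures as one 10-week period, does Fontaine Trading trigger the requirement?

Total gross sales into the state: $13,000 + $17,400 + $5,200 + $35,000 + $30,100 + $38,200 + $9,200 + $27,200 + $25,000 + $17,600 = $217,900 (> $200,000).
Total number of separate transactions: 101 + 63 + 33 + 119 + 98 + 84 + 27 + 94 + 116 + 62 = 797 (≤ 850).
The test is 'and': the rule requires both, and at least one is not exceeded.

No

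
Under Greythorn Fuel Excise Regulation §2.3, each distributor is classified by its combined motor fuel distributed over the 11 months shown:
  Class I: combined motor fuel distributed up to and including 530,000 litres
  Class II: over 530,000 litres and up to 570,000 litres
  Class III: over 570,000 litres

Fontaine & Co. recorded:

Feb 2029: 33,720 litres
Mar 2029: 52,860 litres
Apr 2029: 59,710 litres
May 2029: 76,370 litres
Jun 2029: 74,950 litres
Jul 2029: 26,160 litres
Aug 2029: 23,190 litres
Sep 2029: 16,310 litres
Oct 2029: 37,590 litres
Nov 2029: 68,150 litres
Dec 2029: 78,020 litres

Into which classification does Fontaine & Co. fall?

Class II

Combined motor fuel distributed: 33,720 litres + 52,860 litres + 59,710 litres + 76,370 litres + 74,950 litres + 26,160 litres + 23,190 litres + 16,310 litres + 37,590 litres + 68,150 litres + 78,020 litres = 547,030 litres.
530,000 litres < 547,030 litres ≤ 570,000 litres, so Class II applies.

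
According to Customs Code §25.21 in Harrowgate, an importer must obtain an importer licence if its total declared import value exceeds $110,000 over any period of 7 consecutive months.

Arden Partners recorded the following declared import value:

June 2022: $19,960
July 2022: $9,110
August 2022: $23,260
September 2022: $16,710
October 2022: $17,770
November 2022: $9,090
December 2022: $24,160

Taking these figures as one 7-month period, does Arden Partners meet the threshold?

Yes

Total declared import value: $19,960 + $9,110 + $23,260 + $16,710 + $17,770 + $9,090 + $24,160 = $120,060.
$120,060 > $110,000, so the threshold is exceeded.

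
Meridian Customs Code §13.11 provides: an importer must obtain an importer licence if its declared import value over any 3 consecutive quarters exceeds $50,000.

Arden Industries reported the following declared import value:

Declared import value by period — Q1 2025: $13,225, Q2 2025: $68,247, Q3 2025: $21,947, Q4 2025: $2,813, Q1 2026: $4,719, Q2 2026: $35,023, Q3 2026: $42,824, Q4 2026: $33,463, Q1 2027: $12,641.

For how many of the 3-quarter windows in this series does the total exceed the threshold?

5

Q1 2025–Q3 2025: $13,225 + $68,247 + $21,947 = $103,419 (over)
Q2 2025–Q4 2025: $68,247 + $21,947 + $2,813 = $93,007 (over)
Q3 2025–Q1 2026: $21,947 + $2,813 + $4,719 = $29,479 (under)
Q4 2025–Q2 2026: $2,813 + $4,719 + $35,023 = $42,555 (under)
Q1 2026–Q3 2026: $4,719 + $35,023 + $42,824 = $82,566 (over)
Q2 2026–Q4 2026: $35,023 + $42,824 + $33,463 = $111,310 (over)
Q3 2026–Q1 2027: $42,824 + $33,463 + $12,641 = $88,928 (over)
5 windows exceed the threshold.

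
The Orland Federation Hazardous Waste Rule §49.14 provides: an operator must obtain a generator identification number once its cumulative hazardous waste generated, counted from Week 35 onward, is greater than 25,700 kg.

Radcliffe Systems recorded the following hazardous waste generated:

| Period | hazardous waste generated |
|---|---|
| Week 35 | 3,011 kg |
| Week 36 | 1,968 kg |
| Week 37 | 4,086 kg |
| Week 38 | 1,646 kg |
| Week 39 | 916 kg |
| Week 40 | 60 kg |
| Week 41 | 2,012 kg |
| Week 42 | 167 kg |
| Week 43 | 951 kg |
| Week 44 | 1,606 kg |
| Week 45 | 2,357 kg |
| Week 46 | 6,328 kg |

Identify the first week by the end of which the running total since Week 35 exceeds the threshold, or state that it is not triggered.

Not triggered

Through Week 35: 3,011 kg
Through Week 36: 4,979 kg
Through Week 37: 9,065 kg
Through Week 38: 10,711 kg
Through Week 39: 11,627 kg
Through Week 40: 11,687 kg
Through Week 41: 13,699 kg
Through Week 42: 13,866 kg
Through Week 43: 14,817 kg
Through Week 44: 16,423 kg
Through Week 45: 18,780 kg
Through Week 46: 25,108 kg
Final cumulative total 25,108 kg ≤ 25,700 kg; the threshold is never exceeded.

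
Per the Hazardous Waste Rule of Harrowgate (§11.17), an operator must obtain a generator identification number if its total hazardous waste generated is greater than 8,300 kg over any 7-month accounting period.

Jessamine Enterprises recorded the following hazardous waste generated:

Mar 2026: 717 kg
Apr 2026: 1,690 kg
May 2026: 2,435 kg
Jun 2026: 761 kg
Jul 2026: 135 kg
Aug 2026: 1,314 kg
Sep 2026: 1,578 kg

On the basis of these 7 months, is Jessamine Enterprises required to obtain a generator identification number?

Total hazardous waste generated: 717 kg + 1,690 kg + 2,435 kg + 761 kg + 135 kg + 1,314 kg + 1,578 kg = 8,630 kg.
8,630 kg > 8,300 kg, so the threshold is exceeded.

Yes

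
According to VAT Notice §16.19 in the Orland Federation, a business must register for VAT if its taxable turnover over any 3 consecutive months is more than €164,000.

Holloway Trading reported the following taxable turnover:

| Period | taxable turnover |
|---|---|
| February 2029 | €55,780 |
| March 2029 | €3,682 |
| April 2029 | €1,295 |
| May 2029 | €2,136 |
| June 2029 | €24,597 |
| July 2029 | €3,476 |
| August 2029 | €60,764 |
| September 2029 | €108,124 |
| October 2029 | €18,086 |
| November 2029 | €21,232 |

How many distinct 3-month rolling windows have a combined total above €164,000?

February 2029–April 2029: €55,780 + €3,682 + €1,295 = €60,757 (under)
March 2029–May 2029: €3,682 + €1,295 + €2,136 = €7,113 (under)
April 2029–June 2029: €1,295 + €2,136 + €24,597 = €28,028 (under)
May 2029–July 2029: €2,136 + €24,597 + €3,476 = €30,209 (under)
June 2029–August 2029: €24,597 + €3,476 + €60,764 = €88,837 (under)
July 2029–September 2029: €3,476 + €60,764 + €108,124 = €172,364 (over)
August 2029–October 2029: €60,764 + €108,124 + €18,086 = €186,974 (over)
September 2029–November 2029: €108,124 + €18,086 + €21,232 = €147,442 (under)
2 windows exceed the threshold.

2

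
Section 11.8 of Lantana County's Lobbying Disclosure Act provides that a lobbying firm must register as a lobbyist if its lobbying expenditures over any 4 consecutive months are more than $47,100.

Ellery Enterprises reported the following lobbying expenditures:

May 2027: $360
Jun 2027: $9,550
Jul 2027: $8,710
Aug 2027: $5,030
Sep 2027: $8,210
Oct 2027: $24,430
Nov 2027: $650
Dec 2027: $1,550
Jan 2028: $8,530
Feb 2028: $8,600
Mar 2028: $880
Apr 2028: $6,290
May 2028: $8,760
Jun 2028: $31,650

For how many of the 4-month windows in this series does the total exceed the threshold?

May 2027–Aug 2027: $360 + $9,550 + $8,710 + $5,030 = $23,650 (under)
Jun 2027–Sep 2027: $9,550 + $8,710 + $5,030 + $8,210 = $31,500 (under)
Jul 2027–Oct 2027: $8,710 + $5,030 + $8,210 + $24,430 = $46,380 (under)
Aug 2027–Nov 2027: $5,030 + $8,210 + $24,430 + $650 = $38,320 (under)
Sep 2027–Dec 2027: $8,210 + $24,430 + $650 + $1,550 = $34,840 (under)
Oct 2027–Jan 2028: $24,430 + $650 + $1,550 + $8,530 = $35,160 (under)
Nov 2027–Feb 2028: $650 + $1,550 + $8,530 + $8,600 = $19,330 (under)
Dec 2027–Mar 2028: $1,550 + $8,530 + $8,600 + $880 = $19,560 (under)
Jan 2028–Apr 2028: $8,530 + $8,600 + $880 + $6,290 = $24,300 (under)
Feb 2028–May 2028: $8,600 + $880 + $6,290 + $8,760 = $24,530 (under)
Mar 2028–Jun 2028: $880 + $6,290 + $8,760 + $31,650 = $47,580 (over)
1 window exceeds the threshold.

1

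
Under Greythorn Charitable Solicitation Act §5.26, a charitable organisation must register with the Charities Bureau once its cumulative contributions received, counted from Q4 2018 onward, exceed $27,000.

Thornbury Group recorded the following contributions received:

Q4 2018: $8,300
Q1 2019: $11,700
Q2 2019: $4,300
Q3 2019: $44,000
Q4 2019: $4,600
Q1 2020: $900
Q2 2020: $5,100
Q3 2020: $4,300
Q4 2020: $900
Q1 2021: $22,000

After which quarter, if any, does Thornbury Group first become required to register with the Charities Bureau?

Q3 2019

Through Q4 2018: $8,300
Through Q1 2019: $20,000
Through Q2 2019: $24,300
Through Q3 2019: $68,300 ← exceeds threshold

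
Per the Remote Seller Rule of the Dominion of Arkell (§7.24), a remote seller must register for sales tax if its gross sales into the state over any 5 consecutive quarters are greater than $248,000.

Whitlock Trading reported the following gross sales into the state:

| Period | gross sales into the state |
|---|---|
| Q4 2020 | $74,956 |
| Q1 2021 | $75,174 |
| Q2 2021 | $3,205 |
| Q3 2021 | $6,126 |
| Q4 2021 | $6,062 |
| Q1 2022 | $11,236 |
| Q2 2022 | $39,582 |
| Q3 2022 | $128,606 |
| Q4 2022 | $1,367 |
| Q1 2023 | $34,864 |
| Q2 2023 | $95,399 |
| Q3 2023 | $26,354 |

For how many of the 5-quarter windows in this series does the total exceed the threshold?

2

Q4 2020–Q4 2021: $74,956 + $75,174 + $3,205 + $6,126 + $6,062 = $165,523 (under)
Q1 2021–Q1 2022: $75,174 + $3,205 + $6,126 + $6,062 + $11,236 = $101,803 (under)
Q2 2021–Q2 2022: $3,205 + $6,126 + $6,062 + $11,236 + $39,582 = $66,211 (under)
Q3 2021–Q3 2022: $6,126 + $6,062 + $11,236 + $39,582 + $128,606 = $191,612 (under)
Q4 2021–Q4 2022: $6,062 + $11,236 + $39,582 + $128,606 + $1,367 = $186,853 (under)
Q1 2022–Q1 2023: $11,236 + $39,582 + $128,606 + $1,367 + $34,864 = $215,655 (under)
Q2 2022–Q2 2023: $39,582 + $128,606 + $1,367 + $34,864 + $95,399 = $299,818 (over)
Q3 2022–Q3 2023: $128,606 + $1,367 + $34,864 + $95,399 + $26,354 = $286,590 (over)
2 windows exceed the threshold.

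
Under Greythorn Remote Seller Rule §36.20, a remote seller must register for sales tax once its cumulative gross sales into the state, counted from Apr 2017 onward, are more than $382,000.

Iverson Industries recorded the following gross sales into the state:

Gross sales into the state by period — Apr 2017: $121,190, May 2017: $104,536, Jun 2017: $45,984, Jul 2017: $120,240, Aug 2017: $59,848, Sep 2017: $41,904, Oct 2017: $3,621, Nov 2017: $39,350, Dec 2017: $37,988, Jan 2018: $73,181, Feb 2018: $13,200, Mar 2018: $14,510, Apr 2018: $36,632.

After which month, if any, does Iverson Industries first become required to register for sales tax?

Through Apr 2017: $121,190
Through May 2017: $225,726
Through Jun 2017: $271,710
Through Jul 2017: $391,950 ← exceeds threshold

Jul 2017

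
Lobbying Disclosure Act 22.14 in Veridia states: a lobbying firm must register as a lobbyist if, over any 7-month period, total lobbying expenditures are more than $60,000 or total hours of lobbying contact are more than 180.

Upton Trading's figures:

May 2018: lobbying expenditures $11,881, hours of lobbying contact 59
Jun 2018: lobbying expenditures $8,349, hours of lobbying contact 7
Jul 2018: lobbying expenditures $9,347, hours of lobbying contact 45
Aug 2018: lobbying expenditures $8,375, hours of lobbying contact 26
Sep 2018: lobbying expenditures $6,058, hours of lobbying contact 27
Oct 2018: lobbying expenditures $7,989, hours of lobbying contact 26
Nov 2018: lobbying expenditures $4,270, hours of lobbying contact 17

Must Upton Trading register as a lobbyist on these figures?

Yes

Total lobbying expenditures: $11,881 + $8,349 + $9,347 + $8,375 + $6,058 + $7,989 + $4,270 = $56,269 (≤ $60,000).
Total hours of lobbying contact: 59 + 7 + 45 + 26 + 27 + 26 + 17 = 207 (> 180).
The test is 'or': at least one threshold is exceeded.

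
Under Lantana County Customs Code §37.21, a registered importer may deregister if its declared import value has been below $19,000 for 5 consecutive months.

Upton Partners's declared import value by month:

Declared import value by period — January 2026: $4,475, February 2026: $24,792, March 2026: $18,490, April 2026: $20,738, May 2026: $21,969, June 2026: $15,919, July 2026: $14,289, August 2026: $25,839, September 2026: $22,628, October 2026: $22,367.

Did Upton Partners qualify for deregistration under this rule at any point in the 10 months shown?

No

Months below $19,000: January 2026, March 2026, June 2026, July 2026.
Longest run of consecutive months below the threshold: 2.
2 < 5, so Upton Partners never became eligible.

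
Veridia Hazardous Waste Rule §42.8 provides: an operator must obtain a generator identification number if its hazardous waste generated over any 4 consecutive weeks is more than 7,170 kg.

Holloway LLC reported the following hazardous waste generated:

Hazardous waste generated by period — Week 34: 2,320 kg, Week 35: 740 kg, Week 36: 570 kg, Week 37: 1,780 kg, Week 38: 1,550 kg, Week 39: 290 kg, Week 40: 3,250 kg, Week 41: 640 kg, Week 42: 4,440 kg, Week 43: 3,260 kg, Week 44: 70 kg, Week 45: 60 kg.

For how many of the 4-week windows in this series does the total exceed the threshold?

Week 34–Week 37: 2,320 kg + 740 kg + 570 kg + 1,780 kg = 5,410 kg (under)
Week 35–Week 38: 740 kg + 570 kg + 1,780 kg + 1,550 kg = 4,640 kg (under)
Week 36–Week 39: 570 kg + 1,780 kg + 1,550 kg + 290 kg = 4,190 kg (under)
Week 37–Week 40: 1,780 kg + 1,550 kg + 290 kg + 3,250 kg = 6,870 kg (under)
Week 38–Week 41: 1,550 kg + 290 kg + 3,250 kg + 640 kg = 5,730 kg (under)
Week 39–Week 42: 290 kg + 3,250 kg + 640 kg + 4,440 kg = 8,620 kg (over)
Week 40–Week 43: 3,250 kg + 640 kg + 4,440 kg + 3,260 kg = 11,590 kg (over)
Week 41–Week 44: 640 kg + 4,440 kg + 3,260 kg + 70 kg = 8,410 kg (over)
Week 42–Week 45: 4,440 kg + 3,260 kg + 70 kg + 60 kg = 7,830 kg (over)
4 windows exceed the threshold.

4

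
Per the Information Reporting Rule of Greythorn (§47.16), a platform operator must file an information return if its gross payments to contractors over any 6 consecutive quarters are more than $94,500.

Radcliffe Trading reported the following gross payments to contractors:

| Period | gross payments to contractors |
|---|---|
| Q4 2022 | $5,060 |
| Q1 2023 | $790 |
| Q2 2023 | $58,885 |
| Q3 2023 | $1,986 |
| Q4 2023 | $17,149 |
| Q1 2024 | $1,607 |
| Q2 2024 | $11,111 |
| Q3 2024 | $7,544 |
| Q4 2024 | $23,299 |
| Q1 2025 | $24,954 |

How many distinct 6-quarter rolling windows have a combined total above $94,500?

1

Q4 2022–Q1 2024: $5,060 + $790 + $58,885 + $1,986 + $17,149 + $1,607 = $85,477 (under)
Q1 2023–Q2 2024: $790 + $58,885 + $1,986 + $17,149 + $1,607 + $11,111 = $91,528 (under)
Q2 2023–Q3 2024: $58,885 + $1,986 + $17,149 + $1,607 + $11,111 + $7,544 = $98,282 (over)
Q3 2023–Q4 2024: $1,986 + $17,149 + $1,607 + $11,111 + $7,544 + $23,299 = $62,696 (under)
Q4 2023–Q1 2025: $17,149 + $1,607 + $11,111 + $7,544 + $23,299 + $24,954 = $85,664 (under)
1 window exceeds the threshold.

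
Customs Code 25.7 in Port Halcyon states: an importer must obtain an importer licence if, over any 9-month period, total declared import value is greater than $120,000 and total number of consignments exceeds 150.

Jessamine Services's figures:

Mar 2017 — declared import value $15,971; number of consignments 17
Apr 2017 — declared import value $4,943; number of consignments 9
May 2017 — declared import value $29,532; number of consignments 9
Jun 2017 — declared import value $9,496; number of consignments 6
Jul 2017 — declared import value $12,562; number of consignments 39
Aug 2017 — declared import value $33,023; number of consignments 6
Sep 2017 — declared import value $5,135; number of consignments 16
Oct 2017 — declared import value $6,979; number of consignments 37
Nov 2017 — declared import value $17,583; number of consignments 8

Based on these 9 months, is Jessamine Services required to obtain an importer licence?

Total declared import value: $15,971 + $4,943 + $29,532 + $9,496 + $12,562 + $33,023 + $5,135 + $6,979 + $17,583 = $135,224 (> $120,000).
Total number of consignments: 17 + 9 + 9 + 6 + 39 + 6 + 16 + 37 + 8 = 147 (≤ 150).
The test is 'and': the rule requires both, and at least one is not exceeded.

No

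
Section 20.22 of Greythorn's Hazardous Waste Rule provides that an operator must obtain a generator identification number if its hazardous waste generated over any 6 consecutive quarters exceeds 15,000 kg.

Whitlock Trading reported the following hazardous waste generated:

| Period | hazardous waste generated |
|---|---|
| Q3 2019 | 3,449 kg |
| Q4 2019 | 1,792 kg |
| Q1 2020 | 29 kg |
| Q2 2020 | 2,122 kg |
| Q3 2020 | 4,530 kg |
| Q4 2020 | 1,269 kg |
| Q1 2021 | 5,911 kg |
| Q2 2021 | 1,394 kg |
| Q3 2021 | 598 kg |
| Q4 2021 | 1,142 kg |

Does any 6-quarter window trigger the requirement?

Q3 2019–Q4 2020: 3,449 kg + 1,792 kg + 29 kg + 2,122 kg + 4,530 kg + 1,269 kg = 13,191 kg (under)
Q4 2019–Q1 2021: 1,792 kg + 29 kg + 2,122 kg + 4,530 kg + 1,269 kg + 5,911 kg = 15,653 kg (over)
Q1 2020–Q2 2021: 29 kg + 2,122 kg + 4,530 kg + 1,269 kg + 5,911 kg + 1,394 kg = 15,255 kg (over)
Q2 2020–Q3 2021: 2,122 kg + 4,530 kg + 1,269 kg + 5,911 kg + 1,394 kg + 598 kg = 15,824 kg (over)
Q3 2020–Q4 2021: 4,530 kg + 1,269 kg + 5,911 kg + 1,394 kg + 598 kg + 1,142 kg = 14,844 kg (under)
At least one window exceeds 15,000 kg.

Yes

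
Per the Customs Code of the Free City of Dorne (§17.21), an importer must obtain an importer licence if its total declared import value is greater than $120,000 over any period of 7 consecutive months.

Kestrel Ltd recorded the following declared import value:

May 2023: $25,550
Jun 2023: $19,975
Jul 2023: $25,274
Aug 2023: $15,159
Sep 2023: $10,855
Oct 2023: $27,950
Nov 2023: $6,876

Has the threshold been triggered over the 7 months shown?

Total declared import value: $25,550 + $19,975 + $25,274 + $15,159 + $10,855 + $27,950 + $6,876 = $131,639.
$131,639 > $120,000, so the threshold is exceeded.

Yes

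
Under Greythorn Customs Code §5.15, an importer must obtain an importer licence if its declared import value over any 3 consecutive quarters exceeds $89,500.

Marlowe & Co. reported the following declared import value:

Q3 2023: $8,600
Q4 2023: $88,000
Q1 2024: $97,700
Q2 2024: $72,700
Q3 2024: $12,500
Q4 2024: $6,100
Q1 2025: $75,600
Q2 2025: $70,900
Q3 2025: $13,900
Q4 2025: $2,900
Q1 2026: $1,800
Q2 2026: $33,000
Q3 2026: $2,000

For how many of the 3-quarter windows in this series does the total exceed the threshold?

Q3 2023–Q1 2024: $8,600 + $88,000 + $97,700 = $194,300 (over)
Q4 2023–Q2 2024: $88,000 + $97,700 + $72,700 = $258,400 (over)
Q1 2024–Q3 2024: $97,700 + $72,700 + $12,500 = $182,900 (over)
Q2 2024–Q4 2024: $72,700 + $12,500 + $6,100 = $91,300 (over)
Q3 2024–Q1 2025: $12,500 + $6,100 + $75,600 = $94,200 (over)
Q4 2024–Q2 2025: $6,100 + $75,600 + $70,900 = $152,600 (over)
Q1 2025–Q3 2025: $75,600 + $70,900 + $13,900 = $160,400 (over)
Q2 2025–Q4 2025: $70,900 + $13,900 + $2,900 = $87,700 (under)
Q3 2025–Q1 2026: $13,900 + $2,900 + $1,800 = $18,600 (under)
Q4 2025–Q2 2026: $2,900 + $1,800 + $33,000 = $37,700 (under)
Q1 2026–Q3 2026: $1,800 + $33,000 + $2,000 = $36,800 (under)
7 windows exceed the threshold.

7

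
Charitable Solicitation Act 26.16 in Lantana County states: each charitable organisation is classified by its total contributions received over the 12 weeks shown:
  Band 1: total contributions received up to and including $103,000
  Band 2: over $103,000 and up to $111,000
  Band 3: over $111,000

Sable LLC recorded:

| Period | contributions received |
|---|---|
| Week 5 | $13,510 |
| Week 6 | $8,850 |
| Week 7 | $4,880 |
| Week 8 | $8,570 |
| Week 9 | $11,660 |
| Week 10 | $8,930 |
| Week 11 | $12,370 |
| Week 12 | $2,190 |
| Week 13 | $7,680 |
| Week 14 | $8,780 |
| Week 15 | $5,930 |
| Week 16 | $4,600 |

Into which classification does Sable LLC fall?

Total contributions received: $13,510 + $8,850 + $4,880 + $8,570 + $11,660 + $8,930 + $12,370 + $2,190 + $7,680 + $8,780 + $5,930 + $4,600 = $97,950.
$97,950 ≤ $103,000, so Band 1 applies.

Band 1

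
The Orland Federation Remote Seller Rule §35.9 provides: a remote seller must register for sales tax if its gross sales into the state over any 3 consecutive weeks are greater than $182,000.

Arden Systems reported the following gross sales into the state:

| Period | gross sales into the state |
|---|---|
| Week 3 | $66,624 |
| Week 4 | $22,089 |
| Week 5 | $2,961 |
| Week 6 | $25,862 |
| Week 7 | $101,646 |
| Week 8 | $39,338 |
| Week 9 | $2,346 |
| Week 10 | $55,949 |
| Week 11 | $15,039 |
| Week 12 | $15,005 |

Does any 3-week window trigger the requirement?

No

Week 3–Week 5: $66,624 + $22,089 + $2,961 = $91,674 (under)
Week 4–Week 6: $22,089 + $2,961 + $25,862 = $50,912 (under)
Week 5–Week 7: $2,961 + $25,862 + $101,646 = $130,469 (under)
Week 6–Week 8: $25,862 + $101,646 + $39,338 = $166,846 (under)
Week 7–Week 9: $101,646 + $39,338 + $2,346 = $143,330 (under)
Week 8–Week 10: $39,338 + $2,346 + $55,949 = $97,633 (under)
Week 9–Week 11: $2,346 + $55,949 + $15,039 = $73,334 (under)
Week 10–Week 12: $55,949 + $15,039 + $15,005 = $85,993 (under)
No window exceeds $182,000.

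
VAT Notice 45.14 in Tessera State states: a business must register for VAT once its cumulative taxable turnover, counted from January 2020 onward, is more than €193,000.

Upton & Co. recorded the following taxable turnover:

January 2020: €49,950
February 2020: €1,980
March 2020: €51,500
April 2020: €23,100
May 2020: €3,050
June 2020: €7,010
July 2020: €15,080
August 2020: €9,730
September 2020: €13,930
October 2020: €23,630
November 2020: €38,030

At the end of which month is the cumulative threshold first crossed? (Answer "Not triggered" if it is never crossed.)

October 2020

Through January 2020: €49,950
Through February 2020: €51,930
Through March 2020: €103,430
Through April 2020: €126,530
Through May 2020: €129,580
Through June 2020: €136,590
Through July 2020: €151,670
Through August 2020: €161,400
Through September 2020: €175,330
Through October 2020: €198,960 ← exceeds threshold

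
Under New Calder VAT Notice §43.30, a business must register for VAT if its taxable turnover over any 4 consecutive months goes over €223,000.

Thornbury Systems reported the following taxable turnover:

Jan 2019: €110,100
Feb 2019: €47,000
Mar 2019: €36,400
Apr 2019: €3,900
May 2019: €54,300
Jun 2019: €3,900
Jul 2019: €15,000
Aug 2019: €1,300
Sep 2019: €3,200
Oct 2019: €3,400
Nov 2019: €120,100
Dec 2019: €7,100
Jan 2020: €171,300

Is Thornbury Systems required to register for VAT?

Jan 2019–Apr 2019: €110,100 + €47,000 + €36,400 + €3,900 = €197,400 (under)
Feb 2019–May 2019: €47,000 + €36,400 + €3,900 + €54,300 = €141,600 (under)
Mar 2019–Jun 2019: €36,400 + €3,900 + €54,300 + €3,900 = €98,500 (under)
Apr 2019–Jul 2019: €3,900 + €54,300 + €3,900 + €15,000 = €77,100 (under)
May 2019–Aug 2019: €54,300 + €3,900 + €15,000 + €1,300 = €74,500 (under)
Jun 2019–Sep 2019: €3,900 + €15,000 + €1,300 + €3,200 = €23,400 (under)
Jul 2019–Oct 2019: €15,000 + €1,300 + €3,200 + €3,400 = €22,900 (under)
Aug 2019–Nov 2019: €1,300 + €3,200 + €3,400 + €120,100 = €128,000 (under)
Sep 2019–Dec 2019: €3,200 + €3,400 + €120,100 + €7,100 = €133,800 (under)
Oct 2019–Jan 2020: €3,400 + €120,100 + €7,100 + €171,300 = €301,900 (over)
At least one window exceeds €223,000.

Yes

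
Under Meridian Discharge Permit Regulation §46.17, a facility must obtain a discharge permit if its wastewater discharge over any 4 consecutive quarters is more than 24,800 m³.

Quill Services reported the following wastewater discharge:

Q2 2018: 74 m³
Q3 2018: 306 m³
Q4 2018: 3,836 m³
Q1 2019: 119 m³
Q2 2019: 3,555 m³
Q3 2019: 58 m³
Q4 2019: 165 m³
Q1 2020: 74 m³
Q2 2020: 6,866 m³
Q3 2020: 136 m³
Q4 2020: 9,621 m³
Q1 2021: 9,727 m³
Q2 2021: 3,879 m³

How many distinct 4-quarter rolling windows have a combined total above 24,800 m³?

1

Q2 2018–Q1 2019: 74 m³ + 306 m³ + 3,836 m³ + 119 m³ = 4,335 m³ (under)
Q3 2018–Q2 2019: 306 m³ + 3,836 m³ + 119 m³ + 3,555 m³ = 7,816 m³ (under)
Q4 2018–Q3 2019: 3,836 m³ + 119 m³ + 3,555 m³ + 58 m³ = 7,568 m³ (under)
Q1 2019–Q4 2019: 119 m³ + 3,555 m³ + 58 m³ + 165 m³ = 3,897 m³ (under)
Q2 2019–Q1 2020: 3,555 m³ + 58 m³ + 165 m³ + 74 m³ = 3,852 m³ (under)
Q3 2019–Q2 2020: 58 m³ + 165 m³ + 74 m³ + 6,866 m³ = 7,163 m³ (under)
Q4 2019–Q3 2020: 165 m³ + 74 m³ + 6,866 m³ + 136 m³ = 7,241 m³ (under)
Q1 2020–Q4 2020: 74 m³ + 6,866 m³ + 136 m³ + 9,621 m³ = 16,697 m³ (under)
Q2 2020–Q1 2021: 6,866 m³ + 136 m³ + 9,621 m³ + 9,727 m³ = 26,350 m³ (over)
Q3 2020–Q2 2021: 136 m³ + 9,621 m³ + 9,727 m³ + 3,879 m³ = 23,363 m³ (under)
1 window exceeds the threshold.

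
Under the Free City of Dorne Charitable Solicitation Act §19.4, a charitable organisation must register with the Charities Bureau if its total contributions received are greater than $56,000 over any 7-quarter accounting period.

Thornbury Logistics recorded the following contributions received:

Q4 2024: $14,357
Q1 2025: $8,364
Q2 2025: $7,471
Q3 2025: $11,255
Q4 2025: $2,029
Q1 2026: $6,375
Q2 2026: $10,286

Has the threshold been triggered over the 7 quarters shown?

Total contributions received: $14,357 + $8,364 + $7,471 + $11,255 + $2,029 + $6,375 + $10,286 = $60,137.
$60,137 > $56,000, so the threshold is exceeded.

Yes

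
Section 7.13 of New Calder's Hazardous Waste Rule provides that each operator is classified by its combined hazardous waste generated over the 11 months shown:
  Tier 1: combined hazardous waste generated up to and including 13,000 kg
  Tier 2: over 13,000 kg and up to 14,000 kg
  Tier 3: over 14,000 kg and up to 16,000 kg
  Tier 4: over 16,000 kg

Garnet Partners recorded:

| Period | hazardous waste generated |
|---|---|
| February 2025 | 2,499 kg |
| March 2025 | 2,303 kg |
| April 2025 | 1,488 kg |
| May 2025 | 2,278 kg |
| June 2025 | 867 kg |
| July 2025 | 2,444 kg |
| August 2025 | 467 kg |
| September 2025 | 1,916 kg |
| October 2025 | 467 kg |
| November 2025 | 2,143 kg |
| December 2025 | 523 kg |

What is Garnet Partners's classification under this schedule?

Tier 4

Combined hazardous waste generated: 2,499 kg + 2,303 kg + 1,488 kg + 2,278 kg + 867 kg + 2,444 kg + 467 kg + 1,916 kg + 467 kg + 2,143 kg + 523 kg = 17,395 kg.
17,395 kg > 16,000 kg, so Tier 4 applies.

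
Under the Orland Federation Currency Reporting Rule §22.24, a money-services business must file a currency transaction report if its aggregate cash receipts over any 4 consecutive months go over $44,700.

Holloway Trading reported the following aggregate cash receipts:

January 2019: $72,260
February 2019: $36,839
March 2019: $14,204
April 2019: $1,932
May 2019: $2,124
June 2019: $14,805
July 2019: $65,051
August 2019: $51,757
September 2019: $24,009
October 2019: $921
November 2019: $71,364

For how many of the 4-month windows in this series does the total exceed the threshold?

7

January 2019–April 2019: $72,260 + $36,839 + $14,204 + $1,932 = $125,235 (over)
February 2019–May 2019: $36,839 + $14,204 + $1,932 + $2,124 = $55,099 (over)
March 2019–June 2019: $14,204 + $1,932 + $2,124 + $14,805 = $33,065 (under)
April 2019–July 2019: $1,932 + $2,124 + $14,805 + $65,051 = $83,912 (over)
May 2019–August 2019: $2,124 + $14,805 + $65,051 + $51,757 = $133,737 (over)
June 2019–September 2019: $14,805 + $65,051 + $51,757 + $24,009 = $155,622 (over)
July 2019–October 2019: $65,051 + $51,757 + $24,009 + $921 = $141,738 (over)
August 2019–November 2019: $51,757 + $24,009 + $921 + $71,364 = $148,051 (over)
7 windows exceed the threshold.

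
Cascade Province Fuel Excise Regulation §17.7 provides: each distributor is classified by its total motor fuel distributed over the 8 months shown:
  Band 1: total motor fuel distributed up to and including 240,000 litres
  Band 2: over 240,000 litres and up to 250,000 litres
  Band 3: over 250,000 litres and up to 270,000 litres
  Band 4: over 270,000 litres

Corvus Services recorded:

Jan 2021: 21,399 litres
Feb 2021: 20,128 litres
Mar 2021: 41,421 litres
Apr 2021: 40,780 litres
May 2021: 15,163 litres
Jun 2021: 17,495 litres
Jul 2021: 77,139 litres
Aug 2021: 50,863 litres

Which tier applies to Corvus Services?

Total motor fuel distributed: 21,399 litres + 20,128 litres + 41,421 litres + 40,780 litres + 15,163 litres + 17,495 litres + 77,139 litres + 50,863 litres = 284,388 litres.
284,388 litres > 270,000 litres, so Band 4 applies.

Band 4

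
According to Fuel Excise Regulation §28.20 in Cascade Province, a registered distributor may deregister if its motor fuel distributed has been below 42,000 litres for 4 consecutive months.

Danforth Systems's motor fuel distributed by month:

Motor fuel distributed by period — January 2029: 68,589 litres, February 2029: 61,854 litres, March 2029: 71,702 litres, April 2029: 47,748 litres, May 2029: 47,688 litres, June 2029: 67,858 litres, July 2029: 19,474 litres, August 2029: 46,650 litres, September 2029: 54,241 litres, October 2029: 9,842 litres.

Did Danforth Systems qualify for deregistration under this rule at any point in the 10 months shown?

Months below 42,000 litres: July 2029, October 2029.
Longest run of consecutive months below the threshold: 1.
1 < 4, so Danforth Systems never became eligible.

No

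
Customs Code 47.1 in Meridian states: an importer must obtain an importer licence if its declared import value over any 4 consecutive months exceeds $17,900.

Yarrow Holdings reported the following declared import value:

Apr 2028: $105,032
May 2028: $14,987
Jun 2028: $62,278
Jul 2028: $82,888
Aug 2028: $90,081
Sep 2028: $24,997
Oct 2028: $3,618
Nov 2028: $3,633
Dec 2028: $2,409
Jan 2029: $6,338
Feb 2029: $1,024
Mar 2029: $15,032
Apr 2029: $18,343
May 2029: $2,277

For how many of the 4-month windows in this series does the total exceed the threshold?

9

Apr 2028–Jul 2028: $105,032 + $14,987 + $62,278 + $82,888 = $265,185 (over)
May 2028–Aug 2028: $14,987 + $62,278 + $82,888 + $90,081 = $250,234 (over)
Jun 2028–Sep 2028: $62,278 + $82,888 + $90,081 + $24,997 = $260,244 (over)
Jul 2028–Oct 2028: $82,888 + $90,081 + $24,997 + $3,618 = $201,584 (over)
Aug 2028–Nov 2028: $90,081 + $24,997 + $3,618 + $3,633 = $122,329 (over)
Sep 2028–Dec 2028: $24,997 + $3,618 + $3,633 + $2,409 = $34,657 (over)
Oct 2028–Jan 2029: $3,618 + $3,633 + $2,409 + $6,338 = $15,998 (under)
Nov 2028–Feb 2029: $3,633 + $2,409 + $6,338 + $1,024 = $13,404 (under)
Dec 2028–Mar 2029: $2,409 + $6,338 + $1,024 + $15,032 = $24,803 (over)
Jan 2029–Apr 2029: $6,338 + $1,024 + $15,032 + $18,343 = $40,737 (over)
Feb 2029–May 2029: $1,024 + $15,032 + $18,343 + $2,277 = $36,676 (over)
9 windows exceed the threshold.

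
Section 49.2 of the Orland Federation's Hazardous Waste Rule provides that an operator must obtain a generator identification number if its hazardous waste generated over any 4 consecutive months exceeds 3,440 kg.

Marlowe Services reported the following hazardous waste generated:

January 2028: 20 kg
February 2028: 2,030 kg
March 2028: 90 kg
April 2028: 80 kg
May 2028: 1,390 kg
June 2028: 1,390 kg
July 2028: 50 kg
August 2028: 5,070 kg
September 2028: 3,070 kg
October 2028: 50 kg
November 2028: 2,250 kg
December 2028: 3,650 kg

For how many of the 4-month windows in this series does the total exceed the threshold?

6

January 2028–April 2028: 20 kg + 2,030 kg + 90 kg + 80 kg = 2,220 kg (under)
February 2028–May 2028: 2,030 kg + 90 kg + 80 kg + 1,390 kg = 3,590 kg (over)
March 2028–June 2028: 90 kg + 80 kg + 1,390 kg + 1,390 kg = 2,950 kg (under)
April 2028–July 2028: 80 kg + 1,390 kg + 1,390 kg + 50 kg = 2,910 kg (under)
May 2028–August 2028: 1,390 kg + 1,390 kg + 50 kg + 5,070 kg = 7,900 kg (over)
June 2028–September 2028: 1,390 kg + 50 kg + 5,070 kg + 3,070 kg = 9,580 kg (over)
July 2028–October 2028: 50 kg + 5,070 kg + 3,070 kg + 50 kg = 8,240 kg (over)
August 2028–November 2028: 5,070 kg + 3,070 kg + 50 kg + 2,250 kg = 10,440 kg (over)
September 2028–December 2028: 3,070 kg + 50 kg + 2,250 kg + 3,650 kg = 9,020 kg (over)
6 windows exceed the threshold.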